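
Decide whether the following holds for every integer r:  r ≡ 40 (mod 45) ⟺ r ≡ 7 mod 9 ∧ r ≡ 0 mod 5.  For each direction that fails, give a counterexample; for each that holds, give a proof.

(⟹) This fails: r = 40 gives 40 ≡ 40 (mod 45) but 40 ≡ 4 (mod 9), so the conjunction on the right does not hold.

(⟸) This fails: r = 25 satisfies both congruences on the right (25 ≡ 7 mod 9 and 25 ≡ 0 mod 5) yet 25 ≡ 25 (mod 45), not 40.

Neither direction holds.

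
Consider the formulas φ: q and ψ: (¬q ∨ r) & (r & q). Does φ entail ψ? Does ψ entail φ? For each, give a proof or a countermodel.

[⇒] This fails. Under q = T, r = F, the left side is true but the right side is false.

[⇐] Assume the antecedent. If q is true, q reduces to true regardless of the other variables. If q is false, the antecedent cannot hold. Either way q holds.

(⇒) fails; (⇐) holds.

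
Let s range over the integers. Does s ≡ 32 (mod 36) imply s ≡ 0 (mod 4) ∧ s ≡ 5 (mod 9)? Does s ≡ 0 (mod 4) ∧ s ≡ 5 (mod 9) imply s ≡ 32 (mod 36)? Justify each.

Both directions hold.

Forward direction. Suppose s ≡ 32 (mod 36); write s = 36j + 32. Since 4 ∣ 36, reducing mod 4 gives s ≡ 32 ≡ 0 (mod 4); since 9 ∣ 36, reducing mod 9 gives s ≡ 32 ≡ 5 (mod 9).

Converse. If s ≡ 0 (mod 4) and s ≡ 5 (mod 9), then by the Chinese remainder theorem s ≡ 32 (mod 36). This is exactly s ≡ 32 (mod 36).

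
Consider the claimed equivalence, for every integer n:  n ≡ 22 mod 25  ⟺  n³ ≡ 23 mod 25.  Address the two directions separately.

Both implications hold.

(←) Suppose n³ ≡ 23 (mod 25). The only residue r in {0, …, 24} with r³ ≡ 23 (mod 25) is r = 22, so n ≡ 22 (mod 25).

(→) Suppose n ≡ 22 mod 25. Write n = 25j + 22. Then (25j + 22)³ = 15625j³ + 41250j² + 36300j + 10648 = 25(625j³ + 1650j² + 1452j + 425) + 23, so n³ ≡ 23 (mod 25).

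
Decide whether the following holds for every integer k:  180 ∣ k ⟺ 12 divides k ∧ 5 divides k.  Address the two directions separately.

(⇒) holds; (⇐) fails.

[⇐] This fails: take k = 60. Both 12 ∣ 60 and 5 ∣ 60, yet 60 is not a multiple of 180 (since 60 = 0·180 + 60), so 180 ∤ 60.

[⇒] If 180 ∣ k, write k = 180q. Since 180 = 15·12, k = 12·(15q), so 12 ∣ k; and since 180 = 36·5, k = 5·(36q), so 5 ∣ k.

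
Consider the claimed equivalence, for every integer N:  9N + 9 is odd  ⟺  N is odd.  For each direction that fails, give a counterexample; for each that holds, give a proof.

Neither implication holds.

Forward direction. This fails: N = 4 gives 9N + 9 = 45, which is odd, but 4 is even, not odd.

Converse. This also fails: N = 3 is odd, but 9N + 9 = 36 is even, not odd.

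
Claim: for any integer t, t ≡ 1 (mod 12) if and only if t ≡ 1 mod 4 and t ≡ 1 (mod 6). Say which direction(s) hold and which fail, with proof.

[⇐] If t ≡ 1 (mod 4) and t ≡ 1 (mod 6), then by the Chinese remainder theorem t ≡ 1 (mod 12). This is exactly t ≡ 1 (mod 12).

[⇒] Suppose t ≡ 1 (mod 12); write t = 12j + 1. Since 4 ∣ 12, reducing mod 4 gives t ≡ 1 (mod 4); since 6 ∣ 12, reducing mod 6 gives t ≡ 1 (mod 6).

Both directions hold.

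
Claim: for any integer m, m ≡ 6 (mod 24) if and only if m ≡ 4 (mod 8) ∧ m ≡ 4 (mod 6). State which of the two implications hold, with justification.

(→) This fails: m = 6 gives 6 ≡ 6 (mod 24) but 6 ≡ 6 (mod 8), so the conjunction on the right does not hold.

(←) This fails: m = 4 satisfies both congruences on the right (4 ≡ 4 mod 8 and 4 ≡ 4 mod 6) yet 4 ≡ 4 (mod 24), not 6.

Neither direction holds.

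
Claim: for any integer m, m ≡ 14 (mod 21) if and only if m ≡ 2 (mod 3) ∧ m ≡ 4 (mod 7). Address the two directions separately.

Neither implication holds.

(⇒) This fails: m = 14 gives 14 ≡ 14 (mod 21) but 14 ≡ 0 (mod 7), so the conjunction on the right does not hold.

(⇐) This fails: m = 11 satisfies both congruences on the right (11 ≡ 2 mod 3 and 11 ≡ 4 mod 7) yet 11 ≡ 11 (mod 21), not 14.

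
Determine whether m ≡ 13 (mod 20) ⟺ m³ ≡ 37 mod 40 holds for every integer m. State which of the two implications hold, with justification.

(→) This fails: take m = 33. Then 33 ≡ 13 (mod 20), but 33³ = 35937 ≡ 17 (mod 40), not 37.

(←) Conversely, the residues r modulo 40 with r³ ≡ 37 (mod 40) are exactly {13}, and each is ≡ 13 (mod 20).

The forward direction fails; the converse holds.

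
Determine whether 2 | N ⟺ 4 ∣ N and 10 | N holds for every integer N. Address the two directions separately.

Only the converse holds.

Forward direction. This fails: take N = 2. Certainly 2 ∣ 2, but 4 ∤ 2.

Converse. Suppose 4 ∣ N and 10 ∣ N. Any common multiple of 4 and 10 is a multiple of their lcm; here lcm(4, 10) = 4·10/gcd(4, 10) = 40/2 = 20, so 20 ∣ N. Since 2 ∣ 20, it follows that 2 ∣ N.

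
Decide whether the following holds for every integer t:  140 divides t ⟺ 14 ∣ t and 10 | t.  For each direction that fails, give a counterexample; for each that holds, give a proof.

Converse. This fails: take t = 70. Both 14 ∣ 70 and 10 ∣ 70, yet 70 is not a multiple of 140 (since 70 = 0·140 + 70), so 140 ∤ 70.

Forward direction. If 140 ∣ t, write t = 140q. Since 140 = 10·14, t = 14·(10q), so 14 ∣ t; and since 140 = 14·10, t = 10·(14q), so 10 ∣ t.

(⇒) holds; (⇐) fails.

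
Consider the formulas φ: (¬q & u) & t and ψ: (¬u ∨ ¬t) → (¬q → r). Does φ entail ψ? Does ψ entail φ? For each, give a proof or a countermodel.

Only the forward implication holds.

Converse. This fails. Under r = T, u = F, t = F, q = F, the left side is false but the right side is true.

Forward direction. Assume the antecedent. If r is true, (¬u ∨ ¬t) → (¬q → r) reduces to true regardless of the other variables. If r is false, the antecedent forces (r = F, u = T, t = T, q = F), and (¬u ∨ ¬t) → (¬q → r) holds there. Either way (¬u ∨ ¬t) → (¬q → r) holds.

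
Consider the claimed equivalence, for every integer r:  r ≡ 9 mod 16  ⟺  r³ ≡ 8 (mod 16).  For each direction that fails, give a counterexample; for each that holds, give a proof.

Neither implication holds.

(⇒) This fails: take r = 9. Then 9 ≡ 9 (mod 16), but 9³ = 729 ≡ 9 (mod 16), not 8.

(⇐) This fails: take r = 2. Then 2³ = 8 ≡ 8 (mod 16), yet 2 ≡ 2 (mod 16), not 9.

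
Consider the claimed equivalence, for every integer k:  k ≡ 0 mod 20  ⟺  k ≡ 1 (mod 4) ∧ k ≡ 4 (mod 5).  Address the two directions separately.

(⇒) fails and (⇐) fails.

[⇒] This fails: k = 0 gives 0 ≡ 0 (mod 20) but 0 ≡ 0 (mod 4), so the conjunction on the right does not hold.

[⇐] This fails: k = 9 satisfies both congruences on the right (9 ≡ 1 mod 4 and 9 ≡ 4 mod 5) yet 9 ≡ 9 (mod 20), not 0.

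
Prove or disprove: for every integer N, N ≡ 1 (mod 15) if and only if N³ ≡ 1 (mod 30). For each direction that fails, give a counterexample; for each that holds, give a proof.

(←) The residues r modulo 30 with r³ ≡ 1 (mod 30) are exactly {1}, and each is ≡ 1 (mod 15).

(→) This fails: take N = 16. Then 16 ≡ 1 (mod 15), but 16³ = 4096 ≡ 16 (mod 30), not 1.

Not equivalent: only (⇐) holds.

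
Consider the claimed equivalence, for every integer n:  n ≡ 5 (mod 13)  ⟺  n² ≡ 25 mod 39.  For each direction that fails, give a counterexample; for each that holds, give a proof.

Neither direction holds.

(⟹) This fails: take n = 18. Then 18 ≡ 5 (mod 13), but 18² = 324 ≡ 12 (mod 39), not 25.

(⟸) This fails: take n = 8. Then 8² = 64 ≡ 25 (mod 39), yet 8 ≡ 8 (mod 13), not 5.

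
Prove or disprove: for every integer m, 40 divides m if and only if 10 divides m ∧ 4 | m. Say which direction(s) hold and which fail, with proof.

[⇒] If 40 ∣ m, write m = 40q. Since 40 = 4·10, m = 10·(4q), so 10 ∣ m; and since 40 = 10·4, m = 4·(10q), so 4 ∣ m.

[⇐] This fails: take m = 20. Both 10 ∣ 20 and 4 ∣ 20, yet 20 is not a multiple of 40 (since 20 = 0·40 + 20), so 40 ∤ 20.

Not equivalent: only (⇒) holds.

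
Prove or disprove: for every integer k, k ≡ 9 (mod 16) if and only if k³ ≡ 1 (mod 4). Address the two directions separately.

[⇒] Suppose k ≡ 9 (mod 16). Then k³ ≡ 9³ = 729 (mod 16), and since 4 ∣ 16, also k³ ≡ 1 (mod 4).

[⇐] This fails: take k = 1. Then 1³ = 1 ≡ 1 (mod 4), yet 1 ≡ 1 (mod 16), not 9.

(⇒) holds; (⇐) fails.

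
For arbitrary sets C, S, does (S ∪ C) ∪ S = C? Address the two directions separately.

Only the reverse inclusion holds.

(⊆) This inclusion fails. Take C = ∅, S = {1}; then 1 ∈ (S ∪ C) ∪ S but 1 ∉ C.

(⊇) Let x ∈ C. Then either x ∈ C and x ∉ S; or x ∈ C ∩ S. In each case x ∈ (S ∪ C) ∪ S, so C ⊆ (S ∪ C) ∪ S.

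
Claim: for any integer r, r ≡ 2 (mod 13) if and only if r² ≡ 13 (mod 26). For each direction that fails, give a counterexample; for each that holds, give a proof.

Neither implication holds.

Forward direction. This fails: take r = 2. Then 2 ≡ 2 (mod 13), but 2² = 4 ≡ 4 (mod 26), not 13.

Converse. This fails: take r = 13. Then 13² = 169 ≡ 13 (mod 26), yet 13 ≡ 0 (mod 13), not 2.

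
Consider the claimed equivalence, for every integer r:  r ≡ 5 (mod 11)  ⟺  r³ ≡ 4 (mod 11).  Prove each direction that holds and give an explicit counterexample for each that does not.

Both implications hold.

(⟸) For the converse, argue contrapositively. If r ≢ 5 (mod 11), then r is congruent to one of 0, 1, 2, 3, 4, 6, 7, 8, 9, 10 modulo 11, and these give r³ ≡ 0, 1, 8, 5, 9, 7, 2, 6, 3, 10 respectively — never 4.

(⟹) Suppose r ≡ 5 (mod 11). Write r = 11j + 5. Then (11j + 5)³ = 1331j³ + 1815j² + 825j + 125 = 11(121j³ + 165j² + 75j + 11) + 4, so r³ ≡ 4 (mod 11).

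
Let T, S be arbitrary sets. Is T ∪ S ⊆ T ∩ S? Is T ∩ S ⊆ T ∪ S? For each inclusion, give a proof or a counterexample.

Only the reverse inclusion holds.

(⊆) This inclusion fails. Take T = {1}, S = ∅; then 1 ∈ T ∪ S but 1 ∉ T ∩ S.

(⊇) Let x ∈ T ∩ S. Then x ∈ T ∩ S, from which x ∈ T ∪ S.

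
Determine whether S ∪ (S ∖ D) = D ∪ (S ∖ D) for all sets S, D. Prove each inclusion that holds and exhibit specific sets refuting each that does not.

(⊆) Let x ∈ S ∪ (S ∖ D). Then either x ∈ S and x ∉ D; or x ∈ S ∩ D. In each case x ∈ D ∪ (S ∖ D), so S ∪ (S ∖ D) ⊆ D ∪ (S ∖ D).

(⊇) This inclusion fails. Take S = ∅, D = {1}; then 1 ∈ D ∪ (S ∖ D) but 1 ∉ S ∪ (S ∖ D).

Only the forward inclusion holds.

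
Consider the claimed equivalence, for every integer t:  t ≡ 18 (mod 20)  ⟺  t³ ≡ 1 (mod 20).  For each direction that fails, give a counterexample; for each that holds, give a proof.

Neither direction holds.

(⟹) This fails: take t = 18. Then 18 ≡ 18 (mod 20), but 18³ = 5832 ≡ 12 (mod 20), not 1.

(⟸) This fails: take t = 1. Then 1³ = 1 ≡ 1 (mod 20), yet 1 ≡ 1 (mod 20), not 18.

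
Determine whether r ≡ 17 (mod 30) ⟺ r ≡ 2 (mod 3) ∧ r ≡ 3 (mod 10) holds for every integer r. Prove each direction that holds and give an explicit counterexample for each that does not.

(⇒) fails and (⇐) fails.

(→) This fails: r = 17 gives 17 ≡ 17 (mod 30) but 17 ≡ 7 (mod 10), so the conjunction on the right does not hold.

(←) This fails: r = 23 satisfies both congruences on the right (23 ≡ 2 mod 3 and 23 ≡ 3 mod 10) yet 23 ≡ 23 (mod 30), not 17.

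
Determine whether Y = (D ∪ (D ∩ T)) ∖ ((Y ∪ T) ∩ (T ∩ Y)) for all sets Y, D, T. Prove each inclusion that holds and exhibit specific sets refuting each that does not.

(⊆) This inclusion fails. Take Y = {1}, D = ∅, T = ∅; then 1 ∈ Y but 1 ∉ (D ∪ (D ∩ T)) ∖ ((Y ∪ T) ∩ (T ∩ Y)).

(⊇) This inclusion fails. Take Y = ∅, D = {1}, T = ∅; then 1 ∈ (D ∪ (D ∩ T)) ∖ ((Y ∪ T) ∩ (T ∩ Y)) but 1 ∉ Y.

Both inclusions fail.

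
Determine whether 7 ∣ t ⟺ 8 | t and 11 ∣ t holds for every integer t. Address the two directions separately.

Neither implication holds.

(⟹) This fails: take t = 7. Certainly 7 ∣ 7, but 8 ∤ 7.

(⟸) This fails: take t = 88. Both 8 ∣ 88 and 11 ∣ 88, yet 88 is not a multiple of 7 (since 88 = 12·7 + 4), so 7 ∤ 88.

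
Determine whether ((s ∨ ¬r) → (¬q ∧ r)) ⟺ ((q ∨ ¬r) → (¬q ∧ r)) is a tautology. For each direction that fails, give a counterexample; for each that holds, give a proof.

(⟹) This fails. Under q = T, r = T, s = F, the left side is true but the right side is false.

(⟸) Assume the antecedent. If q is true, the antecedent cannot hold. If q is false, the antecedent forces (q = F, r = T, s = F) or (q = F, r = T, s = T), and (s ∨ ¬r) → (¬q ∧ r) holds there. Either way (s ∨ ¬r) → (¬q ∧ r) holds.

Only the reverse direction holds.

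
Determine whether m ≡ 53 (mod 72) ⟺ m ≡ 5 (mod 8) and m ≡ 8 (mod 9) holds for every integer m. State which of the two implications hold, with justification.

The biconditional holds.

[⇐] If m ≡ 5 (mod 8) and m ≡ 8 (mod 9), then by the Chinese remainder theorem m ≡ 53 (mod 72). This is exactly m ≡ 53 (mod 72).

[⇒] Suppose m ≡ 53 (mod 72); write m = 72j + 53. Since 8 ∣ 72, reducing mod 8 gives m ≡ 53 ≡ 5 (mod 8); since 9 ∣ 72, reducing mod 9 gives m ≡ 53 ≡ 8 (mod 9).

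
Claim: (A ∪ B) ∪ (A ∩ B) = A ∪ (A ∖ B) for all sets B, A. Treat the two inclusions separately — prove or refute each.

The sets are not equal: only the reverse inclusion holds.

(⊆) This inclusion fails. Take B = {1}, A = ∅; then 1 ∈ (A ∪ B) ∪ (A ∩ B) but 1 ∉ A ∪ (A ∖ B).

(⊇) Let x ∈ A ∪ (A ∖ B). Then either x ∈ A and x ∉ B; or x ∈ B ∩ A. In each case x ∈ (A ∪ B) ∪ (A ∩ B), so A ∪ (A ∖ B) ⊆ (A ∪ B) ∪ (A ∩ B).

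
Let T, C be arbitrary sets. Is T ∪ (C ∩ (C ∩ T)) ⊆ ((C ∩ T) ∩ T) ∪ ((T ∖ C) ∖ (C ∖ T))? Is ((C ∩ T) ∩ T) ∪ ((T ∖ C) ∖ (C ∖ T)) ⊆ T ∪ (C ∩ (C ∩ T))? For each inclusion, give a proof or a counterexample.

Both inclusions hold; the sets are equal.

(⊆) Let x ∈ T ∪ (C ∩ (C ∩ T)). Then either x ∈ T and x ∉ C; or x ∈ T ∩ C. In each case x ∈ ((C ∩ T) ∩ T) ∪ ((T ∖ C) ∖ (C ∖ T)), so T ∪ (C ∩ (C ∩ T)) ⊆ ((C ∩ T) ∩ T) ∪ ((T ∖ C) ∖ (C ∖ T)).

(⊇) Let x ∈ ((C ∩ T) ∩ T) ∪ ((T ∖ C) ∖ (C ∖ T)). Then either x ∈ T and x ∉ C; or x ∈ T ∩ C. In each case x ∈ T ∪ (C ∩ (C ∩ T)), so ((C ∩ T) ∩ T) ∪ ((T ∖ C) ∖ (C ∖ T)) ⊆ T ∪ (C ∩ (C ∩ T)).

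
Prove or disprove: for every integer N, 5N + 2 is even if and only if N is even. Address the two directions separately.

Both directions hold; the statement is true.

(→) Suppose 5N + 2 is even. Since 5 is odd, 5N and N have the same parity, so 5N + 2 ≡ N + 2 (mod 2). As 2 is even, 5N + 2 is even exactly when N is even. Thus N is even.

(←) Conversely, suppose N is even; write N = 2j. Then 5N + 2 = 5·(2j) + 2 = 2·5j + 2, which is even.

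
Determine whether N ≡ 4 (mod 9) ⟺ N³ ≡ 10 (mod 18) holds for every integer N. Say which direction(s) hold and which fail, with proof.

(⇒) fails and (⇐) fails.

(⇒) This fails: take N = 13. Then 13 ≡ 4 (mod 9), but 13³ = 2197 ≡ 1 (mod 18), not 10.

(⇐) This fails: take N = 10. Then 10³ = 1000 ≡ 10 (mod 18), yet 10 ≡ 1 (mod 9), not 4.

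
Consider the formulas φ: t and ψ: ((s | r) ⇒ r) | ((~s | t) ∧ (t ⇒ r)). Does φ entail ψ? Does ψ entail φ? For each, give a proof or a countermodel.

(⟹) This fails. Under t = T, s = T, r = F, the left side is true but the right side is false.

(⟸) This fails. Under t = F, s = F, r = F, the left side is false but the right side is true.

Neither implication holds.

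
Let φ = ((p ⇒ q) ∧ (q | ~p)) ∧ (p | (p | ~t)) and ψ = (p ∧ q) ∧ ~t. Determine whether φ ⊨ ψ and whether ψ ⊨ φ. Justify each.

(→) This fails. Under p = F, t = F, q = F, the left side is true but the right side is false.

(←) Assume the antecedent. If p is true, the antecedent forces (p = T, t = F, q = T), and the consequent holds there. If p is false, the antecedent cannot hold. Either way the consequent holds.

The forward direction fails; the converse holds.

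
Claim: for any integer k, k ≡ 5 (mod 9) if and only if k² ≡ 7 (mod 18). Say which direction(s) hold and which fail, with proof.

(⟹) This fails: take k = 14. Then 14 ≡ 5 (mod 9), but 14² = 196 ≡ 16 (mod 18), not 7.

(⟸) This fails: take k = 13. Then 13² = 169 ≡ 7 (mod 18), yet 13 ≡ 4 (mod 9), not 5.

(⇒) fails and (⇐) fails.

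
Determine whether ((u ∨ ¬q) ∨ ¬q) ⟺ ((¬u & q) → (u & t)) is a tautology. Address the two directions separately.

(⟹) Assume the antecedent. If u is true, (¬u & q) → (u & t) reduces to true regardless of the other variables. If u is false, the antecedent forces (u = F, t = F, q = F) or (u = F, t = T, q = F), and (¬u & q) → (u & t) holds there. Either way (¬u & q) → (u & t) holds.

(⟸) Assume the antecedent. If u is true, (u ∨ ¬q) ∨ ¬q reduces to true regardless of the other variables. If u is false, the antecedent forces (u = F, t = F, q = F) or (u = F, t = T, q = F), and (u ∨ ¬q) ∨ ¬q holds there. Either way (u ∨ ¬q) ∨ ¬q holds.

The biconditional holds.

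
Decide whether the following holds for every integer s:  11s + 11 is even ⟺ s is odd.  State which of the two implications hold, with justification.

Both directions hold; the statement is true.

Forward direction. Suppose 11s + 11 is even. Since 11 is odd, 11s and s have the same parity, so 11s + 11 ≡ s + 11 (mod 2). As 11 is odd, 11s + 11 is even exactly when s is odd. Thus s is odd.

Converse. Suppose s is odd; write s = 2j + 1. Then 11s + 11 = 11·(2j + 1) + 11 = 2·11j + 22, which is even.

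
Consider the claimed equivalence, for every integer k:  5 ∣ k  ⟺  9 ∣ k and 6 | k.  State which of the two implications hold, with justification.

(⇒) fails and (⇐) fails.

(→) This fails: take k = 5. Certainly 5 ∣ 5, but 9 ∤ 5.

(←) This fails: take k = 18. Both 9 ∣ 18 and 6 ∣ 18, yet 18 is not a multiple of 5 (since 18 = 3·5 + 3), so 5 ∤ 18.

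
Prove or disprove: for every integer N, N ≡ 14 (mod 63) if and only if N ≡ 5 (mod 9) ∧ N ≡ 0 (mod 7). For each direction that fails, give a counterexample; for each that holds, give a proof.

[⇒] Suppose N ≡ 14 (mod 63); write N = 63j + 14. Since 9 ∣ 63, reducing mod 9 gives N ≡ 14 ≡ 5 (mod 9); since 7 ∣ 63, reducing mod 7 gives N ≡ 14 ≡ 0 (mod 7).

[⇐] Conversely, if N ≡ 5 (mod 9) and N ≡ 0 (mod 7), then by the Chinese remainder theorem N ≡ 14 (mod 63). This is exactly N ≡ 14 (mod 63).

Both directions hold; the statement is true.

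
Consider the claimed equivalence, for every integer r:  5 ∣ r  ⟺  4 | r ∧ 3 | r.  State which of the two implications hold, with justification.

(→) This fails: take r = 5. Certainly 5 ∣ 5, but 4 ∤ 5.

(←) This fails: take r = 12. Both 4 ∣ 12 and 3 ∣ 12, yet 12 is not a multiple of 5 (since 12 = 2·5 + 2), so 5 ∤ 12.

Both directions fail.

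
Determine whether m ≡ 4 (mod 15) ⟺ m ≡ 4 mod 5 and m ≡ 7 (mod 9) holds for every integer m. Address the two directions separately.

[⇒] This fails: m = 19 gives 19 ≡ 4 (mod 15) but 19 ≡ 1 (mod 9), so the conjunction on the right does not hold.

[⇐] Conversely, if m ≡ 4 (mod 5) and m ≡ 7 (mod 9), then by the Chinese remainder theorem m ≡ 34 (mod 45). Since 34 ≡ 4 (mod 15) and 15 ∣ 45, we get m ≡ 4 (mod 15).

Only the converse holds.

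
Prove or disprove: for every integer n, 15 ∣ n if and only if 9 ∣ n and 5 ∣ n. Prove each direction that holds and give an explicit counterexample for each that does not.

(⇒) fails; (⇐) holds.

(←) Suppose 9 ∣ n and 5 ∣ n. Any common multiple of 9 and 5 is a multiple of their lcm; here gcd(9, 5) = 1, so lcm(9, 5) = 9·5 = 45, so 45 ∣ n. Since 15 ∣ 45, it follows that 15 ∣ n.

(→) This fails: take n = 15. Certainly 15 ∣ 15, but 9 ∤ 15.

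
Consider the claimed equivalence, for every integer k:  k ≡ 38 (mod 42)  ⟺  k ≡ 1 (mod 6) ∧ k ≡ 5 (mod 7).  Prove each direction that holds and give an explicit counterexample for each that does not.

Both directions fail.

(⇒) This fails: k = 38 gives 38 ≡ 38 (mod 42) but 38 ≡ 2 (mod 6), so the conjunction on the right does not hold.

(⇐) This fails: k = 19 satisfies both congruences on the right (19 ≡ 1 mod 6 and 19 ≡ 5 mod 7) yet 19 ≡ 19 (mod 42), not 38.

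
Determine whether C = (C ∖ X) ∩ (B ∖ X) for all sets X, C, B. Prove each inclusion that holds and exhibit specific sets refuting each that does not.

(⟹) This inclusion fails. Take X = ∅, C = {1}, B = ∅; then 1 ∈ C but 1 ∉ (C ∖ X) ∩ (B ∖ X).

(⟸) Let x ∈ (C ∖ X) ∩ (B ∖ X). Then x ∈ C ∩ B and x ∉ X, from which x ∈ C.

The sets are not equal: only the reverse inclusion holds.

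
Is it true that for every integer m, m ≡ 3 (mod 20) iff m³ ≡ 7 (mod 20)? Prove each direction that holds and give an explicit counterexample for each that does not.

Forward direction. Suppose m ≡ 3 (mod 20). Write m = 20j + 3. Then (20j + 3)³ = 8000j³ + 3600j² + 540j + 27 = 20(400j³ + 180j² + 27j + 1) + 7, so m³ ≡ 7 (mod 20).

Converse. Suppose m³ ≡ 7 (mod 20). The only residue r in {0, …, 19} with r³ ≡ 7 (mod 20) is r = 3, so m ≡ 3 (mod 20).

Both directions hold.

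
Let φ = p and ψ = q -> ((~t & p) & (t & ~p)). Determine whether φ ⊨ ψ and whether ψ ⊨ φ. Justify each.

Forward direction. This fails. Under q = T, p = T, t = F, the left side is true but the right side is false.

Converse. This fails. Under q = F, p = F, t = F, the left side is false but the right side is true.

Both directions fail.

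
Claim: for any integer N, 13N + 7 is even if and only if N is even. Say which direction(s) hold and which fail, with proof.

(→) This fails: N = 5 gives 13N + 7 = 72, which is even, but 5 is odd, not even.

(←) This also fails: N = 4 is even, but 13N + 7 = 59 is odd, not even.

Both directions fail.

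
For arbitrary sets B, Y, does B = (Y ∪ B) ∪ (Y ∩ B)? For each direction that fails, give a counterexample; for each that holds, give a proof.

(⊆) Let x ∈ B. Then either x ∈ B and x ∉ Y; or x ∈ B ∩ Y. In each case x ∈ (Y ∪ B) ∪ (Y ∩ B), so B ⊆ (Y ∪ B) ∪ (Y ∩ B).

(⊇) This inclusion fails. Take B = ∅, Y = {1}; then 1 ∈ (Y ∪ B) ∪ (Y ∩ B) but 1 ∉ B.

The sets are not equal: only the forward inclusion holds.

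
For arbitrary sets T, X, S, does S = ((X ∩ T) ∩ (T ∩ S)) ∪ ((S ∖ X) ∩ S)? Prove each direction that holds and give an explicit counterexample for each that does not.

Only the reverse inclusion holds.

Forward inclusion. This inclusion fails. Take T = ∅, X = {1}, S = {1}; then 1 ∈ S but 1 ∉ ((X ∩ T) ∩ (T ∩ S)) ∪ ((S ∖ X) ∩ S).

Reverse inclusion. Let x ∈ ((X ∩ T) ∩ (T ∩ S)) ∪ ((S ∖ X) ∩ S). Then either x ∈ S and x ∉ T, X; or x ∈ T ∩ S and x ∉ X; or x ∈ T ∩ X ∩ S. In each case x ∈ S, so ((X ∩ T) ∩ (T ∩ S)) ∪ ((S ∖ X) ∩ S) ⊆ S.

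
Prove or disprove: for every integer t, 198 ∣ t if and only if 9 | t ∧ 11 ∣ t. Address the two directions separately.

The forward direction holds; the converse fails.

Forward direction. If 198 ∣ t, write t = 198q. Since 198 = 22·9, t = 9·(22q), so 9 ∣ t; and since 198 = 18·11, t = 11·(18q), so 11 ∣ t.

Converse. This fails: take t = 99. Both 9 ∣ 99 and 11 ∣ 99, yet 99 is not a multiple of 198 (since 99 = 0·198 + 99), so 198 ∤ 99.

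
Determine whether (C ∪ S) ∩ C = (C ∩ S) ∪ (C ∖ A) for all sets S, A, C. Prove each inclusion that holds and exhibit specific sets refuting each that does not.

(⊆) This inclusion fails. Take S = ∅, A = {1}, C = {1}; then 1 ∈ (C ∪ S) ∩ C but 1 ∉ (C ∩ S) ∪ (C ∖ A).

(⊇) Let x ∈ (C ∩ S) ∪ (C ∖ A). Then either x ∈ C and x ∉ S, A; or x ∈ S ∩ C and x ∉ A; or x ∈ S ∩ A ∩ C. In each case x ∈ (C ∪ S) ∩ C, so (C ∩ S) ∪ (C ∖ A) ⊆ (C ∪ S) ∩ C.

(⊆) fails; (⊇) holds.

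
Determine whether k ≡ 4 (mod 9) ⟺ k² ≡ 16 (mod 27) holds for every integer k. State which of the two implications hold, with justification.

(⇒) This fails: take k = 13. Then 13 ≡ 4 (mod 9), but 13² = 169 ≡ 7 (mod 27), not 16.

(⇐) This fails: take k = 23. Then 23² = 529 ≡ 16 (mod 27), yet 23 ≡ 5 (mod 9), not 4.

Neither implication holds.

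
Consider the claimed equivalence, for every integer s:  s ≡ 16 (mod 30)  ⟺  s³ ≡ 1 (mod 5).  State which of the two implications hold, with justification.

(⟹) Suppose s ≡ 16 (mod 30). Then s³ ≡ 16³ = 4096 (mod 30), and since 5 ∣ 30, also s³ ≡ 1 (mod 5).

(⟸) This fails: take s = 1. Then 1³ = 1 ≡ 1 (mod 5), yet 1 ≡ 1 (mod 30), not 16.

(⇒) holds; (⇐) fails.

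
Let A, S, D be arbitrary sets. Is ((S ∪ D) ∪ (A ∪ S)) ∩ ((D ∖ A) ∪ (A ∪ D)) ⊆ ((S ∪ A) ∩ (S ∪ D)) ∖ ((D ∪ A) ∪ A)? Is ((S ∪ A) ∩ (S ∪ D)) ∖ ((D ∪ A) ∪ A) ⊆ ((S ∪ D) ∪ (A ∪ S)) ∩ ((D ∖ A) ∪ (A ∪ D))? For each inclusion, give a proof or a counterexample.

Forward inclusion. This inclusion fails. Take A = {1}, S = ∅, D = ∅; then 1 ∈ ((S ∪ D) ∪ (A ∪ S)) ∩ ((D ∖ A) ∪ (A ∪ D)) but 1 ∉ ((S ∪ A) ∩ (S ∪ D)) ∖ ((D ∪ A) ∪ A).

Reverse inclusion. This inclusion fails. Take A = ∅, S = {1}, D = ∅; then 1 ∈ ((S ∪ A) ∩ (S ∪ D)) ∖ ((D ∪ A) ∪ A) but 1 ∉ ((S ∪ D) ∪ (A ∪ S)) ∩ ((D ∖ A) ∪ (A ∪ D)).

Both inclusions fail.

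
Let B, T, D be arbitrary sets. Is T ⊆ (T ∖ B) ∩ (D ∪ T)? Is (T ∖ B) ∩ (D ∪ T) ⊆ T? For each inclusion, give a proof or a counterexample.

(⊆) fails; (⊇) holds.

Forward inclusion. This inclusion fails. Take B = {1}, T = {1}, D = ∅; then 1 ∈ T but 1 ∉ (T ∖ B) ∩ (D ∪ T).

Reverse inclusion. Let x ∈ (T ∖ B) ∩ (D ∪ T). Then either x ∈ T and x ∉ B, D; or x ∈ T ∩ D and x ∉ B. In each case x ∈ T, so (T ∖ B) ∩ (D ∪ T) ⊆ T.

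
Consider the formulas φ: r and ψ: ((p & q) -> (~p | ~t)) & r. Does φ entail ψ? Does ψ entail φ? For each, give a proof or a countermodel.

(⇒) This fails. Under t = T, r = T, q = T, p = T, the left side is true but the right side is false.

(⇐) Assume the antecedent. If r is true, r reduces to true regardless of the other variables. If r is false, the antecedent cannot hold. Either way r holds.

The forward direction fails; the converse holds.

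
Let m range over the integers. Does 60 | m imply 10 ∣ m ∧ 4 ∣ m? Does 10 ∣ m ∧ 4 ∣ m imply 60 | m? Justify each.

(⟹) If 60 ∣ m, write m = 60q. Since 60 = 6·10, m = 10·(6q), so 10 ∣ m; and since 60 = 15·4, m = 4·(15q), so 4 ∣ m.

(⟸) This fails: take m = 20. Both 10 ∣ 20 and 4 ∣ 20, yet 20 is not a multiple of 60 (since 20 = 0·60 + 20), so 60 ∤ 20.

The forward direction holds; the converse fails.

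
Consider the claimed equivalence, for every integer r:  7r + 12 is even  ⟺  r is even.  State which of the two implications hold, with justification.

[⇐] Suppose r is even; write r = 2j. Then 7r + 12 = 7·(2j) + 12 = 2·7j + 12, which is even.

[⇒] Suppose 7r + 12 is even. Since 7 is odd, 7r and r have the same parity, so 7r + 12 ≡ r + 12 (mod 2). As 12 is even, 7r + 12 is even exactly when r is even. Thus r is even.

Both directions hold.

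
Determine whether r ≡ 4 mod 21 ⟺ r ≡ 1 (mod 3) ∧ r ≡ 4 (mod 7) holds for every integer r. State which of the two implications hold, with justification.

The biconditional holds.

Forward direction. Suppose r ≡ 4 (mod 21); write r = 21j + 4. Since 3 ∣ 21, reducing mod 3 gives r ≡ 4 ≡ 1 (mod 3); since 7 ∣ 21, reducing mod 7 gives r ≡ 4 (mod 7).

Converse. If r ≡ 1 (mod 3) and r ≡ 4 (mod 7), then by the Chinese remainder theorem r ≡ 4 (mod 21). This is exactly r ≡ 4 (mod 21).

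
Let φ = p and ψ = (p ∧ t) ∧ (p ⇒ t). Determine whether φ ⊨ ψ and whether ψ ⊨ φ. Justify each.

Only the converse holds.

(⟹) This fails. Under t = F, p = T, the left side is true but the right side is false.

(⟸) Assume the antecedent. If t is true, the antecedent forces (t = T, p = T), and p holds there. If t is false, the antecedent cannot hold. Either way p holds.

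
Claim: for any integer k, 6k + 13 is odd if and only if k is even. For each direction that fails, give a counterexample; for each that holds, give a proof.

Only the reverse direction holds.

[⇐] Suppose k is even. Since 6 is even, 6k is even for every k, so 6k + 13 has the same parity as 13, which is odd. Hence 6k + 13 is odd.

[⇒] This fails: take k = 3. Then 6k + 13 = 31, which is odd, yet k = 3 is odd, not even.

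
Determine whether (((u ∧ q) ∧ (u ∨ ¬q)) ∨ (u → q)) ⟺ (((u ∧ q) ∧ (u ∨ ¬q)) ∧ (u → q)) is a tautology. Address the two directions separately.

(⇒) This fails. Under q = F, u = F, the left side is true but the right side is false.

(⇐) Assume the antecedent. If q is true, ((u ∧ q) ∧ (u ∨ ¬q)) ∨ (u → q) reduces to true regardless of the other variables. If q is false, the antecedent cannot hold. Either way ((u ∧ q) ∧ (u ∨ ¬q)) ∨ (u → q) holds.

The forward direction fails; the converse holds.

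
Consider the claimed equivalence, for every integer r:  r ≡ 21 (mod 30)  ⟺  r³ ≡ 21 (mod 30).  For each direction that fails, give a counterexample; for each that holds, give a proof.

[⇒] Suppose r ≡ 21 (mod 30). Write r = 30j + 21. Then (30j + 21)³ = 27000j³ + 56700j² + 39690j + 9261 = 30(900j³ + 1890j² + 1323j + 308) + 21, so r³ ≡ 21 (mod 30).

[⇐] Conversely, suppose r³ ≡ 21 (mod 30). The only residue r in {0, …, 29} with r³ ≡ 21 (mod 30) is r = 21, so r ≡ 21 (mod 30).

Both directions hold.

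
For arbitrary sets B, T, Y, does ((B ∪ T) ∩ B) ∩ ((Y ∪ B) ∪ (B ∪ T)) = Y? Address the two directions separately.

Forward inclusion. This inclusion fails. Take B = {1}, T = ∅, Y = ∅; then 1 ∈ ((B ∪ T) ∩ B) ∩ ((Y ∪ B) ∪ (B ∪ T)) but 1 ∉ Y.

Reverse inclusion. This inclusion fails. Take B = ∅, T = ∅, Y = {1}; then 1 ∈ Y but 1 ∉ ((B ∪ T) ∩ B) ∩ ((Y ∪ B) ∪ (B ∪ T)).

Neither inclusion holds.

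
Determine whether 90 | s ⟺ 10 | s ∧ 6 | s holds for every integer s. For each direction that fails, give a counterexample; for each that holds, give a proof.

(⇒) holds; (⇐) fails.

Forward direction. If 90 ∣ s, write s = 90q. Since 90 = 9·10, s = 10·(9q), so 10 ∣ s; and since 90 = 15·6, s = 6·(15q), so 6 ∣ s.

Converse. This fails: take s = 30. Both 10 ∣ 30 and 6 ∣ 30, yet 30 is not a multiple of 90 (since 30 = 0·90 + 30), so 90 ∤ 30.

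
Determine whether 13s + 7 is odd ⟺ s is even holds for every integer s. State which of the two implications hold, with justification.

Equivalent; both directions hold.

(⇒) Suppose 13s + 7 is odd. Since 13 is odd, 13s and s have the same parity, so 13s + 7 ≡ s + 7 (mod 2). As 7 is odd, 13s + 7 is odd exactly when s is even. Thus s is even.

(⇐) Conversely, suppose s is even; write s = 2j. Then 13s + 7 = 13·(2j) + 7 = 2·13j + 7, which is odd.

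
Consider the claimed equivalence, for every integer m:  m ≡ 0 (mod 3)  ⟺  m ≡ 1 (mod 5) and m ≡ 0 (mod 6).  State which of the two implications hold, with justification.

Only the converse holds.

(⟸) If m ≡ 1 (mod 5) and m ≡ 0 (mod 6), then by the Chinese remainder theorem m ≡ 6 (mod 30). Since 6 ≡ 0 (mod 3) and 3 ∣ 30, we get m ≡ 0 (mod 3).

(⟹) This fails: m = 0 gives 0 ≡ 0 (mod 3) but 0 ≡ 0 (mod 5), so the conjunction on the right does not hold.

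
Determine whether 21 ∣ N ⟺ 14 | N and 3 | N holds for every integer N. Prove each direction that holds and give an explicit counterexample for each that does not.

(⇒) This fails: take N = 21. Certainly 21 ∣ 21, but 14 ∤ 21.

(⇐) Suppose 14 ∣ N and 3 ∣ N. Any common multiple of 14 and 3 is a multiple of their lcm; here gcd(14, 3) = 1, so lcm(14, 3) = 14·3 = 42, so 42 ∣ N. Since 21 ∣ 42, it follows that 21 ∣ N.

Not equivalent: only (⇐) holds.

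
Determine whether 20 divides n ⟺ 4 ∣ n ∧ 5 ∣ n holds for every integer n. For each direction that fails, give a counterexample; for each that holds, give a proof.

Forward direction. If 20 ∣ n, write n = 20q. Since 20 = 5·4, n = 4·(5q), so 4 ∣ n; and since 20 = 4·5, n = 5·(4q), so 5 ∣ n.

Converse. Suppose 4 ∣ n and 5 ∣ n. Any common multiple of 4 and 5 is a multiple of their lcm; here gcd(4, 5) = 1, so lcm(4, 5) = 4·5 = 20, so 20 ∣ n.

Both implications hold.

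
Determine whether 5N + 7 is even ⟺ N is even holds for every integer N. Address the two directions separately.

Neither implication holds.

(⟹) This fails: N = 1 gives 5N + 7 = 12, which is even, but 1 is odd, not even.

(⟸) This also fails: N = 6 is even, but 5N + 7 = 37 is odd, not even.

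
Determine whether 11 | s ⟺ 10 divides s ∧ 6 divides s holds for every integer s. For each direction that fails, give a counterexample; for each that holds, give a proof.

(⇒) fails and (⇐) fails.

(→) This fails: take s = 11. Certainly 11 ∣ 11, but 10 ∤ 11.

(←) This fails: take s = 30. Both 10 ∣ 30 and 6 ∣ 30, yet 30 is not a multiple of 11 (since 30 = 2·11 + 8), so 11 ∤ 30.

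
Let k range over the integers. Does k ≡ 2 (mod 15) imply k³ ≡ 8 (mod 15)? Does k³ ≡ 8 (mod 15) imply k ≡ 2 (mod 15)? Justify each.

Both implications hold.

[⇒] Suppose k ≡ 2 (mod 15). Write k = 15j + 2. Then (15j + 2)³ = 3375j³ + 1350j² + 180j + 8 = 15(225j³ + 90j² + 12j) + 8, so k³ ≡ 8 (mod 15).

[⇐] Conversely, suppose k³ ≡ 8 (mod 15). The only residue r in {0, …, 14} with r³ ≡ 8 (mod 15) is r = 2, so k ≡ 2 (mod 15).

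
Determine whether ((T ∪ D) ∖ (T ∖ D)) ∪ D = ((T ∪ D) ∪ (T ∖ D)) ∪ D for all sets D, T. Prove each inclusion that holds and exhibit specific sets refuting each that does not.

Forward inclusion. Let x ∈ ((T ∪ D) ∖ (T ∖ D)) ∪ D. Then either x ∈ D and x ∉ T; or x ∈ D ∩ T. In each case x ∈ ((T ∪ D) ∪ (T ∖ D)) ∪ D, so ((T ∪ D) ∖ (T ∖ D)) ∪ D ⊆ ((T ∪ D) ∪ (T ∖ D)) ∪ D.

Reverse inclusion. This inclusion fails. Take D = ∅, T = {1}; then 1 ∈ ((T ∪ D) ∪ (T ∖ D)) ∪ D but 1 ∉ ((T ∪ D) ∖ (T ∖ D)) ∪ D.

Only the forward inclusion holds.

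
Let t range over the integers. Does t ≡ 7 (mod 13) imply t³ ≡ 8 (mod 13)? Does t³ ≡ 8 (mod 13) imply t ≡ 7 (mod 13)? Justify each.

(⇒) fails and (⇐) fails.

[⇒] This fails: take t = 7. Then 7 ≡ 7 (mod 13), but 7³ = 343 ≡ 5 (mod 13), not 8.

[⇐] This fails: take t = 2. Then 2³ = 8 ≡ 8 (mod 13), yet 2 ≡ 2 (mod 13), not 7.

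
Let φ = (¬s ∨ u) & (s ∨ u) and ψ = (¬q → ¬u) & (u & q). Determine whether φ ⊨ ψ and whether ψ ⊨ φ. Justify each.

(⇒) fails; (⇐) holds.

(⇒) This fails. Under q = F, s = F, u = T, the left side is true but the right side is false.

(⇐) Assume the antecedent. If q is true, the antecedent forces (q = T, s = F, u = T) or (q = T, s = T, u = T), and (¬s ∨ u) & (s ∨ u) holds there. If q is false, the antecedent cannot hold. Either way (¬s ∨ u) & (s ∨ u) holds.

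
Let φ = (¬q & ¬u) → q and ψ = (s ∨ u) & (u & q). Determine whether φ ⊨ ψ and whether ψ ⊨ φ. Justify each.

Only the converse holds.

(⟹) This fails. Under s = F, u = T, q = F, the left side is true but the right side is false.

(⟸) Assume the antecedent. If s is true, the antecedent forces (s = T, u = T, q = T), and (¬q & ¬u) → q holds there. If s is false, the antecedent forces (s = F, u = T, q = T), and (¬q & ¬u) → q holds there. Either way (¬q & ¬u) → q holds.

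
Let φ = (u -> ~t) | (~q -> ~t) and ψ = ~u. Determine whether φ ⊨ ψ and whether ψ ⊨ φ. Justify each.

Converse. Assume the antecedent. If q is true, (u -> ~t) | (~q -> ~t) reduces to true regardless of the other variables. If q is false, the antecedent forces (q = F, t = F, u = F) or (q = F, t = T, u = F), and (u -> ~t) | (~q -> ~t) holds there. Either way (u -> ~t) | (~q -> ~t) holds.

Forward direction. This fails. Under q = F, t = F, u = T, the left side is true but the right side is false.

Only the reverse direction holds.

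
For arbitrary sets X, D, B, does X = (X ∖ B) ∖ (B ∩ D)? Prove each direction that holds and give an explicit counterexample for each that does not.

(⊇) Let x ∈ (X ∖ B) ∖ (B ∩ D). Then either x ∈ X and x ∉ D, B; or x ∈ X ∩ D and x ∉ B. In each case x ∈ X, so (X ∖ B) ∖ (B ∩ D) ⊆ X.

(⊆) This inclusion fails. Take X = {1}, D = ∅, B = {1}; then 1 ∈ X but 1 ∉ (X ∖ B) ∖ (B ∩ D).

Only the reverse inclusion holds.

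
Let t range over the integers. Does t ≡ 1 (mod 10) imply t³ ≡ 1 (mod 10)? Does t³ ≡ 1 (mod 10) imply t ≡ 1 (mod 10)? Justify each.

(⇒) Suppose t ≡ 1 (mod 10). Write t = 10j + 1. Then (10j + 1)³ = 1000j³ + 300j² + 30j + 1 = 10(100j³ + 30j² + 3j) + 1, so t³ ≡ 1 (mod 10).

(⇐) Conversely, suppose t³ ≡ 1 (mod 10). The only residue r in {0, …, 9} with r³ ≡ 1 (mod 10) is r = 1, so t ≡ 1 (mod 10).

Both directions hold; the statement is true.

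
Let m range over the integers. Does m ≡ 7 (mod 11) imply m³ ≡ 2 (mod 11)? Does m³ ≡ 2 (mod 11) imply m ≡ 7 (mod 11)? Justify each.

The biconditional holds.

Converse. For the converse, argue contrapositively. If m ≢ 7 (mod 11), then m is congruent to one of 0, 1, 2, 3, 4, 5, 6, 8, 9, 10 modulo 11, and these give m³ ≡ 0, 1, 8, 5, 9, 4, 7, 6, 3, 10 respectively — never 2.

Forward direction. Suppose m ≡ 7 (mod 11). Write m = 11j + 7. Then (11j + 7)³ = 1331j³ + 2541j² + 1617j + 343 = 11(121j³ + 231j² + 147j + 31) + 2, so m³ ≡ 2 (mod 11).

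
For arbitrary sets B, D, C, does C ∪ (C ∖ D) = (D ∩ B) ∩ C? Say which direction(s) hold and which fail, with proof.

Only the reverse inclusion holds.

(⊆) This inclusion fails. Take B = ∅, D = ∅, C = {1}; then 1 ∈ C ∪ (C ∖ D) but 1 ∉ (D ∩ B) ∩ C.

(⊇) Let x ∈ (D ∩ B) ∩ C. Then x ∈ B ∩ D ∩ C, from which x ∈ C ∪ (C ∖ D).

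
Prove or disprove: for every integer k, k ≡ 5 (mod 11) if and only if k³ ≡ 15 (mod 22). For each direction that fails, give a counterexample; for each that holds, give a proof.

[⇒] This fails: take k = 16. Then 16 ≡ 5 (mod 11), but 16³ = 4096 ≡ 4 (mod 22), not 15.

[⇐] Conversely, the residues r modulo 22 with r³ ≡ 15 (mod 22) are exactly {5}, and each is ≡ 5 (mod 11).

(⇒) fails; (⇐) holds.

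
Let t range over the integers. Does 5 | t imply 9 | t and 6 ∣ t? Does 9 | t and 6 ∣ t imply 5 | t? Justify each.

Neither direction holds.

(⟹) This fails: take t = 5. Certainly 5 ∣ 5, but 9 ∤ 5.

(⟸) This fails: take t = 18. Both 9 ∣ 18 and 6 ∣ 18, yet 18 is not a multiple of 5 (since 18 = 3·5 + 3), so 5 ∤ 18.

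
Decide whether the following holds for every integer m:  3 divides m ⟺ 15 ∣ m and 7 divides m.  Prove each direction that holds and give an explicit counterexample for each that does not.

(⇒) fails; (⇐) holds.

(⟹) This fails: take m = 3. Certainly 3 ∣ 3, but 15 ∤ 3.

(⟸) Suppose 15 ∣ m and 7 ∣ m. Any common multiple of 15 and 7 is a multiple of their lcm; here gcd(15, 7) = 1, so lcm(15, 7) = 15·7 = 105, so 105 ∣ m. Since 3 ∣ 105, it follows that 3 ∣ m.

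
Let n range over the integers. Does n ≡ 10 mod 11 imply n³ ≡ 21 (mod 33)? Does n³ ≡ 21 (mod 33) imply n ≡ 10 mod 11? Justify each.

Only the converse holds.

Forward direction. This fails: take n = 10. Then 10 ≡ 10 (mod 11), but 10³ = 1000 ≡ 10 (mod 33), not 21.

Converse. The residues r modulo 33 with r³ ≡ 21 (mod 33) are exactly {21}, and each is ≡ 10 (mod 11).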